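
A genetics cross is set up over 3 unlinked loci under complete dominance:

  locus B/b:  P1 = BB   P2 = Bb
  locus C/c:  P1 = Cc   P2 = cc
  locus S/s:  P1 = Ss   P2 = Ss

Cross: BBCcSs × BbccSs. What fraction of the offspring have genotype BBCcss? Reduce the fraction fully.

BBCcSs gametes: BCS×2, BCs×2, BcS×2, Bcs×2
BbccSs gametes: BcS×2, Bcs×2, bcS×2, bcs×2
BBCcSs×BbccSs grid (8·8=64): BBCcSS=4 BBCcSs=8 BBCcss=4 BBccSS=4 BBccSs=8 BBccss=4 BbCcSS=4 BbCcSs=8 BbCcss=4 BbccSS=4 BbccSs=8 Bbccss=4
BBCcss hits 4/64; gcd=4; 4÷4/64÷4 = 1/16

P(BBCcss) = 1/16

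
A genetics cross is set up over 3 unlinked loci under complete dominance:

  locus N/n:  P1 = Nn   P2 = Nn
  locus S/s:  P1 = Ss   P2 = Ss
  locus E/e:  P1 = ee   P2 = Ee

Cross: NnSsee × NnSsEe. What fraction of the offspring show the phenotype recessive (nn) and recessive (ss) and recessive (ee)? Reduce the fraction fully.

P(nn ss ee) = 1/32

NnSsee gametes: NSe×2, Nse×2, nSe×2, nse×2
NnSsEe gametes: NSE×1, NSe×1, NsE×1, Nse×1, nSE×1, nSe×1, nsE×1, nse×1
NnSsee×NnSsEe grid (8·8=64): NNSSEe=2 NNSSee=2 NNSsEe=4 NNSsee=4 NNssEe=2 NNssee=2 NnSSEe=4 NnSSee=4 NnSsEe=8 NnSsee=8 NnssEe=4 Nnssee=4 nnSSEe=2 nnSSee=2 nnSsEe=4 nnSsee=4 nnssEe=2 nnssee=2
nn ss ee hits 2/64; gcd=2; 2÷2/64÷2 = 1/32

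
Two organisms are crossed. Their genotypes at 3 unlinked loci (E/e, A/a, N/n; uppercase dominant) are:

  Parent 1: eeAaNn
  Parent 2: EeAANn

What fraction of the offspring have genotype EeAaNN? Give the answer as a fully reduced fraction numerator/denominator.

P(EeAaNN) = 1/16

eeAaNn gametes: eAN×2, eAn×2, eaN×2, ean×2
EeAANn gametes: EAN×2, EAn×2, eAN×2, eAn×2
eeAaNn×EeAANn grid (8·8=64): EeAANN=4 EeAANn=8 EeAAnn=4 EeAaNN=4 EeAaNn=8 EeAann=4 eeAANN=4 eeAANn=8 eeAAnn=4 eeAaNN=4 eeAaNn=8 eeAann=4
EeAaNN hits 4/64; gcd=4; 4÷4/64÷4 = 1/16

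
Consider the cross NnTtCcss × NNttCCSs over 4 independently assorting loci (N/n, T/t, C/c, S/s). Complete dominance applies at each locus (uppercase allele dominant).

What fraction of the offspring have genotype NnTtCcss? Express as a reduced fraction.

NnTtCcss gametes: NTCs×2, NTcs×2, NtCs×2, Ntcs×2, nTCs×2, nTcs×2, ntCs×2, ntcs×2
NNttCCSs gametes: NtCS×8, NtCs×8
NnTtCcss×NNttCCSs grid (16·16=256): NNTtCCSs=16 NNTtCCss=16 NNTtCcSs=16 NNTtCcss=16 NNttCCSs=16 NNttCCss=16 NNttCcSs=16 NNttCcss=16 NnTtCCSs=16 NnTtCCss=16 NnTtCcSs=16 NnTtCcss=16 NnttCCSs=16 NnttCCss=16 NnttCcSs=16 NnttCcss=16
NnTtCcss hits 16/256; gcd=16; 16÷16/256÷16 = 1/16

P(NnTtCcss) = 1/16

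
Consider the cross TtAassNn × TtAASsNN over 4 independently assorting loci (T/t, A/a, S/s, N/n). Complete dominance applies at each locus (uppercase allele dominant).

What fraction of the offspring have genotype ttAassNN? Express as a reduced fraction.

P(ttAassNN) = 1/32

TtAassNn gametes: TAsN×2, TAsn×2, TasN×2, Tasn×2, tAsN×2, tAsn×2, tasN×2, tasn×2
TtAASsNN gametes: TASN×4, TAsN×4, tASN×4, tAsN×4
TtAassNn×TtAASsNN grid (16·16=256): TTAASsNN=8 TTAASsNn=8 TTAAssNN=8 TTAAssNn=8 TTAaSsNN=8 TTAaSsNn=8 TTAassNN=8 TTAassNn=8 TtAASsNN=16 TtAASsNn=16 TtAAssNN=16 TtAAssNn=16 TtAaSsNN=16 TtAaSsNn=16 TtAassNN=16 TtAassNn=16 ttAASsNN=8 ttAASsNn=8 ttAAssNN=8 ttAAssNn=8 ttAaSsNN=8 ttAaSsNn=8 ttAassNN=8 ttAassNn=8
ttAassNN hits 8/256; gcd=8; 8÷8/256÷8 = 1/32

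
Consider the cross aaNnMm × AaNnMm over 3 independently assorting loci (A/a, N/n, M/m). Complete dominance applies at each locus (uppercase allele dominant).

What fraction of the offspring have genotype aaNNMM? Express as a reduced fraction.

P(aaNNMM) = 1/32

aaNnMm gametes: aNM×2, aNm×2, anM×2, anm×2
AaNnMm gametes: ANM×1, ANm×1, AnM×1, Anm×1, aNM×1, aNm×1, anM×1, anm×1
aaNnMm×AaNnMm grid (8·8=64): AaNNMM=2 AaNNMm=4 AaNNmm=2 AaNnMM=4 AaNnMm=8 AaNnmm=4 AannMM=2 AannMm=4 Aannmm=2 aaNNMM=2 aaNNMm=4 aaNNmm=2 aaNnMM=4 aaNnMm=8 aaNnmm=4 aannMM=2 aannMm=4 aannmm=2
aaNNMM hits 2/64; gcd=2; 2÷2/64÷2 = 1/32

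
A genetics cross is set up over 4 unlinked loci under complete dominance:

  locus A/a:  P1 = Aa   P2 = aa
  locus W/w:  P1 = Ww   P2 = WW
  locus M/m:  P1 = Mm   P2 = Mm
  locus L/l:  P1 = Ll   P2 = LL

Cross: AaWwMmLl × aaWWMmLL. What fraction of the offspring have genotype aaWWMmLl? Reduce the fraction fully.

P(aaWWMmLl) = 1/16

AaWwMmLl gametes: AWML×1, AWMl×1, AWmL×1, AWml×1, AwML×1, AwMl×1, AwmL×1, Awml×1, aWML×1, aWMl×1, aWmL×1, aWml×1, awML×1, awMl×1, awmL×1, awml×1
aaWWMmLL gametes: aWML×8, aWmL×8
AaWwMmLl×aaWWMmLL grid (16·16=256): AaWWMMLL=8 AaWWMMLl=8 AaWWMmLL=16 AaWWMmLl=16 AaWWmmLL=8 AaWWmmLl=8 AaWwMMLL=8 AaWwMMLl=8 AaWwMmLL=16 AaWwMmLl=16 AaWwmmLL=8 AaWwmmLl=8 aaWWMMLL=8 aaWWMMLl=8 aaWWMmLL=16 aaWWMmLl=16 aaWWmmLL=8 aaWWmmLl=8 aaWwMMLL=8 aaWwMMLl=8 aaWwMmLL=16 aaWwMmLl=16 aaWwmmLL=8 aaWwmmLl=8
aaWWMmLl hits 16/256; gcd=16; 16÷16/256÷16 = 1/16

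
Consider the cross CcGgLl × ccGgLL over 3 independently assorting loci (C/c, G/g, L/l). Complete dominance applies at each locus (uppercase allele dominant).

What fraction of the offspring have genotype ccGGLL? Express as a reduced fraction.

CcGgLl gametes: CGL×1, CGl×1, CgL×1, Cgl×1, cGL×1, cGl×1, cgL×1, cgl×1
ccGgLL gametes: cGL×4, cgL×4
CcGgLl×ccGgLL grid (8·8=64): CcGGLL=4 CcGGLl=4 CcGgLL=8 CcGgLl=8 CcggLL=4 CcggLl=4 ccGGLL=4 ccGGLl=4 ccGgLL=8 ccGgLl=8 ccggLL=4 ccggLl=4
ccGGLL hits 4/64; gcd=4; 4÷4/64÷4 = 1/16

P(ccGGLL) = 1/16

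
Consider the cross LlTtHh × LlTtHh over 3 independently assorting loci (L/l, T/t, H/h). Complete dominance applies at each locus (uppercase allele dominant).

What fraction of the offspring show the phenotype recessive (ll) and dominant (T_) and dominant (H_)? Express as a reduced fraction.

LlTtHh gametes: LTH×1, LTh×1, LtH×1, Lth×1, lTH×1, lTh×1, ltH×1, lth×1
LlTtHh gametes: LTH×1, LTh×1, LtH×1, Lth×1, lTH×1, lTh×1, ltH×1, lth×1
LlTtHh×LlTtHh grid (8·8=64): LLTTHH=1 LLTTHh=2 LLTThh=1 LLTtHH=2 LLTtHh=4 LLTthh=2 LLttHH=1 LLttHh=2 LLtthh=1 LlTTHH=2 LlTTHh=4 LlTThh=2 LlTtHH=4 LlTtHh=8 LlTthh=4 LlttHH=2 LlttHh=4 Lltthh=2 llTTHH=1 llTTHh=2 llTThh=1 llTtHH=2 llTtHh=4 llTthh=2 llttHH=1 llttHh=2 lltthh=1
ll T_ H_ hits 9/64; gcd=1; 9÷1/64÷1 = 9/64

P(ll T_ H_) = 9/64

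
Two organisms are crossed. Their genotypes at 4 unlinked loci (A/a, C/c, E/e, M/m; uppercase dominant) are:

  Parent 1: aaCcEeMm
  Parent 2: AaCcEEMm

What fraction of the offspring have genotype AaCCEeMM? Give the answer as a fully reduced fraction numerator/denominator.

aaCcEeMm gametes: aCEM×2, aCEm×2, aCeM×2, aCem×2, acEM×2, acEm×2, aceM×2, acem×2
AaCcEEMm gametes: ACEM×2, ACEm×2, AcEM×2, AcEm×2, aCEM×2, aCEm×2, acEM×2, acEm×2
aaCcEeMm×AaCcEEMm grid (16·16=256): AaCCEEMM=4 AaCCEEMm=8 AaCCEEmm=4 AaCCEeMM=4 AaCCEeMm=8 AaCCEemm=4 AaCcEEMM=8 AaCcEEMm=16 AaCcEEmm=8 AaCcEeMM=8 AaCcEeMm=16 AaCcEemm=8 AaccEEMM=4 AaccEEMm=8 AaccEEmm=4 AaccEeMM=4 AaccEeMm=8 AaccEemm=4 aaCCEEMM=4 aaCCEEMm=8 aaCCEEmm=4 aaCCEeMM=4 aaCCEeMm=8 aaCCEemm=4 aaCcEEMM=8 aaCcEEMm=16 aaCcEEmm=8 aaCcEeMM=8 aaCcEeMm=16 aaCcEemm=8 aaccEEMM=4 aaccEEMm=8 aaccEEmm=4 aaccEeMM=4 aaccEeMm=8 aaccEemm=4
AaCCEeMM hits 4/256; gcd=4; 4÷4/256÷4 = 1/64

P(AaCCEeMM) = 1/64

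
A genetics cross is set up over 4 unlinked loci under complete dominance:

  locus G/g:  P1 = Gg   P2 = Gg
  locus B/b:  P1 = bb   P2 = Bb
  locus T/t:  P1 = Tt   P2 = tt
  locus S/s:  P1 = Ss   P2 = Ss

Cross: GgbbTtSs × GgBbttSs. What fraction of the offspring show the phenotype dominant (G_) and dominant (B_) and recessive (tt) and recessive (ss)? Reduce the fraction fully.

GgbbTtSs gametes: GbTS×2, GbTs×2, GbtS×2, Gbts×2, gbTS×2, gbTs×2, gbtS×2, gbts×2
GgBbttSs gametes: GBtS×2, GBts×2, GbtS×2, Gbts×2, gBtS×2, gBts×2, gbtS×2, gbts×2
GgbbTtSs×GgBbttSs grid (16·16=256): GGBbTtSS=4 GGBbTtSs=8 GGBbTtss=4 GGBbttSS=4 GGBbttSs=8 GGBbttss=4 GGbbTtSS=4 GGbbTtSs=8 GGbbTtss=4 GGbbttSS=4 GGbbttSs=8 GGbbttss=4 GgBbTtSS=8 GgBbTtSs=16 GgBbTtss=8 GgBbttSS=8 GgBbttSs=16 GgBbttss=8 GgbbTtSS=8 GgbbTtSs=16 GgbbTtss=8 GgbbttSS=8 GgbbttSs=16 Ggbbttss=8 ggBbTtSS=4 ggBbTtSs=8 ggBbTtss=4 ggBbttSS=4 ggBbttSs=8 ggBbttss=4 ggbbTtSS=4 ggbbTtSs=8 ggbbTtss=4 ggbbttSS=4 ggbbttSs=8 ggbbttss=4
G_ B_ tt ss hits 12/256; gcd=4; 12÷4/256÷4 = 3/64

P(G_ B_ tt ss) = 3/64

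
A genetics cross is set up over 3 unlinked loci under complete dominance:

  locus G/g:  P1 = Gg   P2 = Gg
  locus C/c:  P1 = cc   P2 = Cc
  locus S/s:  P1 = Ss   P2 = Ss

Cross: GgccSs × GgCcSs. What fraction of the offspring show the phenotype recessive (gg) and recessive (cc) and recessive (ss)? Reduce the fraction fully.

GgccSs gametes: GcS×2, Gcs×2, gcS×2, gcs×2
GgCcSs gametes: GCS×1, GCs×1, GcS×1, Gcs×1, gCS×1, gCs×1, gcS×1, gcs×1
GgccSs×GgCcSs grid (8·8=64): GGCcSS=2 GGCcSs=4 GGCcss=2 GGccSS=2 GGccSs=4 GGccss=2 GgCcSS=4 GgCcSs=8 GgCcss=4 GgccSS=4 GgccSs=8 Ggccss=4 ggCcSS=2 ggCcSs=4 ggCcss=2 ggccSS=2 ggccSs=4 ggccss=2
gg cc ss hits 2/64; gcd=2; 2÷2/64÷2 = 1/32

P(gg cc ss) = 1/32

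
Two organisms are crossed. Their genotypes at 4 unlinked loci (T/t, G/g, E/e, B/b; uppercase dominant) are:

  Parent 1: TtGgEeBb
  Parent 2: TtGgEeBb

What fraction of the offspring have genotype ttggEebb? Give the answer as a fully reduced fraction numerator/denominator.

P(ttggEebb) = 1/128

TtGgEeBb gametes: TGEB×1, TGEb×1, TGeB×1, TGeb×1, TgEB×1, TgEb×1, TgeB×1, Tgeb×1, tGEB×1, tGEb×1, tGeB×1, tGeb×1, tgEB×1, tgEb×1, tgeB×1, tgeb×1
TtGgEeBb gametes: TGEB×1, TGEb×1, TGeB×1, TGeb×1, TgEB×1, TgEb×1, TgeB×1, Tgeb×1, tGEB×1, tGEb×1, tGeB×1, tGeb×1, tgEB×1, tgEb×1, tgeB×1, tgeb×1
TtGgEeBb×TtGgEeBb grid (16·16=256): TTGGEEBB=1 TTGGEEBb=2 TTGGEEbb=1 TTGGEeBB=2 TTGGEeBb=4 TTGGEebb=2 TTGGeeBB=1 TTGGeeBb=2 TTGGeebb=1 TTGgEEBB=2 TTGgEEBb=4 TTGgEEbb=2 TTGgEeBB=4 TTGgEeBb=8 TTGgEebb=4 TTGgeeBB=2 TTGgeeBb=4 TTGgeebb=2 TTggEEBB=1 TTggEEBb=2 TTggEEbb=1 TTggEeBB=2 TTggEeBb=4 TTggEebb=2 TTggeeBB=1 TTggeeBb=2 TTggeebb=1 TtGGEEBB=2 TtGGEEBb=4 TtGGEEbb=2 TtGGEeBB=4 TtGGEeBb=8 TtGGEebb=4 TtGGeeBB=2 TtGGeeBb=4 TtGGeebb=2 TtGgEEBB=4 TtGgEEBb=8 TtGgEEbb=4 TtGgEeBB=8 TtGgEeBb=16 TtGgEebb=8 TtGgeeBB=4 TtGgeeBb=8 TtGgeebb=4 TtggEEBB=2 TtggEEBb=4 TtggEEbb=2 TtggEeBB=4 TtggEeBb=8 TtggEebb=4 TtggeeBB=2 TtggeeBb=4 Ttggeebb=2 ttGGEEBB=1 ttGGEEBb=2 ttGGEEbb=1 ttGGEeBB=2 ttGGEeBb=4 ttGGEebb=2 ttGGeeBB=1 ttGGeeBb=2 ttGGeebb=1 ttGgEEBB=2 ttGgEEBb=4 ttGgEEbb=2 ttGgEeBB=4 ttGgEeBb=8 ttGgEebb=4 ttGgeeBB=2 ttGgeeBb=4 ttGgeebb=2 ttggEEBB=1 ttggEEBb=2 ttggEEbb=1 ttggEeBB=2 ttggEeBb=4 ttggEebb=2 ttggeeBB=1 ttggeeBb=2 ttggeebb=1
ttggEebb hits 2/256; gcd=2; 2÷2/256÷2 = 1/128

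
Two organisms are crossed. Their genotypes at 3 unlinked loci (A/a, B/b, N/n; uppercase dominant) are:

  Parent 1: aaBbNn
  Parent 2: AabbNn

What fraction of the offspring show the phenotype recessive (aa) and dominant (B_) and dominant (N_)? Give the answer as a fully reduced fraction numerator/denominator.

aaBbNn gametes: aBN×2, aBn×2, abN×2, abn×2
AabbNn gametes: AbN×2, Abn×2, abN×2, abn×2
aaBbNn×AabbNn grid (8·8=64): AaBbNN=4 AaBbNn=8 AaBbnn=4 AabbNN=4 AabbNn=8 Aabbnn=4 aaBbNN=4 aaBbNn=8 aaBbnn=4 aabbNN=4 aabbNn=8 aabbnn=4
aa B_ N_ hits 12/64; gcd=4; 12÷4/64÷4 = 3/16

P(aa B_ N_) = 3/16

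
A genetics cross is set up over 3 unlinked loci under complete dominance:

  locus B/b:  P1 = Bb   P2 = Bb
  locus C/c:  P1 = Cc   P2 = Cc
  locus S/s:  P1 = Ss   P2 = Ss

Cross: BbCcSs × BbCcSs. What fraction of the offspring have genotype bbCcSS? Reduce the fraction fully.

BbCcSs gametes: BCS×1, BCs×1, BcS×1, Bcs×1, bCS×1, bCs×1, bcS×1, bcs×1
BbCcSs gametes: BCS×1, BCs×1, BcS×1, Bcs×1, bCS×1, bCs×1, bcS×1, bcs×1
BbCcSs×BbCcSs grid (8·8=64): BBCCSS=1 BBCCSs=2 BBCCss=1 BBCcSS=2 BBCcSs=4 BBCcss=2 BBccSS=1 BBccSs=2 BBccss=1 BbCCSS=2 BbCCSs=4 BbCCss=2 BbCcSS=4 BbCcSs=8 BbCcss=4 BbccSS=2 BbccSs=4 Bbccss=2 bbCCSS=1 bbCCSs=2 bbCCss=1 bbCcSS=2 bbCcSs=4 bbCcss=2 bbccSS=1 bbccSs=2 bbccss=1
bbCcSS hits 2/64; gcd=2; 2÷2/64÷2 = 1/32

P(bbCcSS) = 1/32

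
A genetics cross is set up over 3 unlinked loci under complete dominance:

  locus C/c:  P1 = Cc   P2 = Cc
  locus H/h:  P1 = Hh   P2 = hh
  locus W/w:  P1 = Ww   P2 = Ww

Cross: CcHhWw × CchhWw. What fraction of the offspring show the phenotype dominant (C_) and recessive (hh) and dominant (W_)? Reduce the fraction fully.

P(C_ hh W_) = 9/32

CcHhWw gametes: CHW×1, CHw×1, ChW×1, Chw×1, cHW×1, cHw×1, chW×1, chw×1
CchhWw gametes: ChW×2, Chw×2, chW×2, chw×2
CcHhWw×CchhWw grid (8·8=64): CCHhWW=2 CCHhWw=4 CCHhww=2 CChhWW=2 CChhWw=4 CChhww=2 CcHhWW=4 CcHhWw=8 CcHhww=4 CchhWW=4 CchhWw=8 Cchhww=4 ccHhWW=2 ccHhWw=4 ccHhww=2 cchhWW=2 cchhWw=4 cchhww=2
C_ hh W_ hits 18/64; gcd=2; 18÷2/64÷2 = 9/32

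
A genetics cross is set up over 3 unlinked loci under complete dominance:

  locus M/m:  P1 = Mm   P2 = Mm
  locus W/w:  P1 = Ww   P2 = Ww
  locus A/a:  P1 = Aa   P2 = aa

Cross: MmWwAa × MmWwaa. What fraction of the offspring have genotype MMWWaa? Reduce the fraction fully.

P(MMWWaa) = 1/32

MmWwAa gametes: MWA×1, MWa×1, MwA×1, Mwa×1, mWA×1, mWa×1, mwA×1, mwa×1
MmWwaa gametes: MWa×2, Mwa×2, mWa×2, mwa×2
MmWwAa×MmWwaa grid (8·8=64): MMWWAa=2 MMWWaa=2 MMWwAa=4 MMWwaa=4 MMwwAa=2 MMwwaa=2 MmWWAa=4 MmWWaa=4 MmWwAa=8 MmWwaa=8 MmwwAa=4 Mmwwaa=4 mmWWAa=2 mmWWaa=2 mmWwAa=4 mmWwaa=4 mmwwAa=2 mmwwaa=2
MMWWaa hits 2/64; gcd=2; 2÷2/64÷2 = 1/32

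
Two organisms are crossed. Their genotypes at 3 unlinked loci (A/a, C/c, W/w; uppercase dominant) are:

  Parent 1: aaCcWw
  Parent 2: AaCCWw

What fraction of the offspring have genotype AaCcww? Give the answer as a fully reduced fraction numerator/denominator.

aaCcWw gametes: aCW×2, aCw×2, acW×2, acw×2
AaCCWw gametes: ACW×2, ACw×2, aCW×2, aCw×2
aaCcWw×AaCCWw grid (8·8=64): AaCCWW=4 AaCCWw=8 AaCCww=4 AaCcWW=4 AaCcWw=8 AaCcww=4 aaCCWW=4 aaCCWw=8 aaCCww=4 aaCcWW=4 aaCcWw=8 aaCcww=4
AaCcww hits 4/64; gcd=4; 4÷4/64÷4 = 1/16

P(AaCcww) = 1/16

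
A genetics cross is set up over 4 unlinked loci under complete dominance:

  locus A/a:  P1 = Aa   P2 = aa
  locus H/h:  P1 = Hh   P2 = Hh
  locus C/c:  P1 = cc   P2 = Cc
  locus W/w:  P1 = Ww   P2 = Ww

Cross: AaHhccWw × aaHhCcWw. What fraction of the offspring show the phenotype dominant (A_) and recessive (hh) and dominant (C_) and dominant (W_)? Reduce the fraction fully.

AaHhccWw gametes: AHcW×2, AHcw×2, AhcW×2, Ahcw×2, aHcW×2, aHcw×2, ahcW×2, ahcw×2
aaHhCcWw gametes: aHCW×2, aHCw×2, aHcW×2, aHcw×2, ahCW×2, ahCw×2, ahcW×2, ahcw×2
AaHhccWw×aaHhCcWw grid (16·16=256): AaHHCcWW=4 AaHHCcWw=8 AaHHCcww=4 AaHHccWW=4 AaHHccWw=8 AaHHccww=4 AaHhCcWW=8 AaHhCcWw=16 AaHhCcww=8 AaHhccWW=8 AaHhccWw=16 AaHhccww=8 AahhCcWW=4 AahhCcWw=8 AahhCcww=4 AahhccWW=4 AahhccWw=8 Aahhccww=4 aaHHCcWW=4 aaHHCcWw=8 aaHHCcww=4 aaHHccWW=4 aaHHccWw=8 aaHHccww=4 aaHhCcWW=8 aaHhCcWw=16 aaHhCcww=8 aaHhccWW=8 aaHhccWw=16 aaHhccww=8 aahhCcWW=4 aahhCcWw=8 aahhCcww=4 aahhccWW=4 aahhccWw=8 aahhccww=4
A_ hh C_ W_ hits 12/256; gcd=4; 12÷4/256÷4 = 3/64

P(A_ hh C_ W_) = 3/64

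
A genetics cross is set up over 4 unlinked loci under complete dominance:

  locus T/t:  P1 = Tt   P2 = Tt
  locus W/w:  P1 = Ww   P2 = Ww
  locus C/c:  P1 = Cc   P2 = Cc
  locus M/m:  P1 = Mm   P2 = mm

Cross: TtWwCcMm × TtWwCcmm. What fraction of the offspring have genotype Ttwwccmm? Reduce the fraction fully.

P(Ttwwccmm) = 1/64

TtWwCcMm gametes: TWCM×1, TWCm×1, TWcM×1, TWcm×1, TwCM×1, TwCm×1, TwcM×1, Twcm×1, tWCM×1, tWCm×1, tWcM×1, tWcm×1, twCM×1, twCm×1, twcM×1, twcm×1
TtWwCcmm gametes: TWCm×2, TWcm×2, TwCm×2, Twcm×2, tWCm×2, tWcm×2, twCm×2, twcm×2
TtWwCcMm×TtWwCcmm grid (16·16=256): TTWWCCMm=2 TTWWCCmm=2 TTWWCcMm=4 TTWWCcmm=4 TTWWccMm=2 TTWWccmm=2 TTWwCCMm=4 TTWwCCmm=4 TTWwCcMm=8 TTWwCcmm=8 TTWwccMm=4 TTWwccmm=4 TTwwCCMm=2 TTwwCCmm=2 TTwwCcMm=4 TTwwCcmm=4 TTwwccMm=2 TTwwccmm=2 TtWWCCMm=4 TtWWCCmm=4 TtWWCcMm=8 TtWWCcmm=8 TtWWccMm=4 TtWWccmm=4 TtWwCCMm=8 TtWwCCmm=8 TtWwCcMm=16 TtWwCcmm=16 TtWwccMm=8 TtWwccmm=8 TtwwCCMm=4 TtwwCCmm=4 TtwwCcMm=8 TtwwCcmm=8 TtwwccMm=4 Ttwwccmm=4 ttWWCCMm=2 ttWWCCmm=2 ttWWCcMm=4 ttWWCcmm=4 ttWWccMm=2 ttWWccmm=2 ttWwCCMm=4 ttWwCCmm=4 ttWwCcMm=8 ttWwCcmm=8 ttWwccMm=4 ttWwccmm=4 ttwwCCMm=2 ttwwCCmm=2 ttwwCcMm=4 ttwwCcmm=4 ttwwccMm=2 ttwwccmm=2
Ttwwccmm hits 4/256; gcd=4; 4÷4/256÷4 = 1/64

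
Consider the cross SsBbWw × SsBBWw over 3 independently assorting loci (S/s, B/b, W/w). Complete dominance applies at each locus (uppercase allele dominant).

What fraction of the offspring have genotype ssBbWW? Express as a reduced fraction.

SsBbWw gametes: SBW×1, SBw×1, SbW×1, Sbw×1, sBW×1, sBw×1, sbW×1, sbw×1
SsBBWw gametes: SBW×2, SBw×2, sBW×2, sBw×2
SsBbWw×SsBBWw grid (8·8=64): SSBBWW=2 SSBBWw=4 SSBBww=2 SSBbWW=2 SSBbWw=4 SSBbww=2 SsBBWW=4 SsBBWw=8 SsBBww=4 SsBbWW=4 SsBbWw=8 SsBbww=4 ssBBWW=2 ssBBWw=4 ssBBww=2 ssBbWW=2 ssBbWw=4 ssBbww=2
ssBbWW hits 2/64; gcd=2; 2÷2/64÷2 = 1/32

P(ssBbWW) = 1/32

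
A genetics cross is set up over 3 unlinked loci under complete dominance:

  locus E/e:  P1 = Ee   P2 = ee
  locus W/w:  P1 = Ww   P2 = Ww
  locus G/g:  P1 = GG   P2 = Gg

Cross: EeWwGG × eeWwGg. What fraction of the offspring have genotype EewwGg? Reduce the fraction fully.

EeWwGG gametes: EWG×2, EwG×2, eWG×2, ewG×2
eeWwGg gametes: eWG×2, eWg×2, ewG×2, ewg×2
EeWwGG×eeWwGg grid (8·8=64): EeWWGG=4 EeWWGg=4 EeWwGG=8 EeWwGg=8 EewwGG=4 EewwGg=4 eeWWGG=4 eeWWGg=4 eeWwGG=8 eeWwGg=8 eewwGG=4 eewwGg=4
EewwGg hits 4/64; gcd=4; 4÷4/64÷4 = 1/16

P(EewwGg) = 1/16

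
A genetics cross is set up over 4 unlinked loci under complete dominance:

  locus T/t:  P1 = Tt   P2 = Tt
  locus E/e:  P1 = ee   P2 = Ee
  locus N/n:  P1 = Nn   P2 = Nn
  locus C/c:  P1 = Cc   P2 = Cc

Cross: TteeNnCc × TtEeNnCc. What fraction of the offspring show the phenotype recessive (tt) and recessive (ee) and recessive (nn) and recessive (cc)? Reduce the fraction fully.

TteeNnCc gametes: TeNC×2, TeNc×2, TenC×2, Tenc×2, teNC×2, teNc×2, tenC×2, tenc×2
TtEeNnCc gametes: TENC×1, TENc×1, TEnC×1, TEnc×1, TeNC×1, TeNc×1, TenC×1, Tenc×1, tENC×1, tENc×1, tEnC×1, tEnc×1, teNC×1, teNc×1, tenC×1, tenc×1
TteeNnCc×TtEeNnCc grid (16·16=256): TTEeNNCC=2 TTEeNNCc=4 TTEeNNcc=2 TTEeNnCC=4 TTEeNnCc=8 TTEeNncc=4 TTEennCC=2 TTEennCc=4 TTEenncc=2 TTeeNNCC=2 TTeeNNCc=4 TTeeNNcc=2 TTeeNnCC=4 TTeeNnCc=8 TTeeNncc=4 TTeennCC=2 TTeennCc=4 TTeenncc=2 TtEeNNCC=4 TtEeNNCc=8 TtEeNNcc=4 TtEeNnCC=8 TtEeNnCc=16 TtEeNncc=8 TtEennCC=4 TtEennCc=8 TtEenncc=4 TteeNNCC=4 TteeNNCc=8 TteeNNcc=4 TteeNnCC=8 TteeNnCc=16 TteeNncc=8 TteennCC=4 TteennCc=8 Tteenncc=4 ttEeNNCC=2 ttEeNNCc=4 ttEeNNcc=2 ttEeNnCC=4 ttEeNnCc=8 ttEeNncc=4 ttEennCC=2 ttEennCc=4 ttEenncc=2 tteeNNCC=2 tteeNNCc=4 tteeNNcc=2 tteeNnCC=4 tteeNnCc=8 tteeNncc=4 tteennCC=2 tteennCc=4 tteenncc=2
tt ee nn cc hits 2/256; gcd=2; 2÷2/256÷2 = 1/128

P(tt ee nn cc) = 1/128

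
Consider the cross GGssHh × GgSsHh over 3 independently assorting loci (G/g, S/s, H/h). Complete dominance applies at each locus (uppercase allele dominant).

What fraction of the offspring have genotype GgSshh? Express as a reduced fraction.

P(GgSshh) = 1/16

GGssHh gametes: GsH×4, Gsh×4
GgSsHh gametes: GSH×1, GSh×1, GsH×1, Gsh×1, gSH×1, gSh×1, gsH×1, gsh×1
GGssHh×GgSsHh grid (8·8=64): GGSsHH=4 GGSsHh=8 GGSshh=4 GGssHH=4 GGssHh=8 GGsshh=4 GgSsHH=4 GgSsHh=8 GgSshh=4 GgssHH=4 GgssHh=8 Ggsshh=4
GgSshh hits 4/64; gcd=4; 4÷4/64÷4 = 1/16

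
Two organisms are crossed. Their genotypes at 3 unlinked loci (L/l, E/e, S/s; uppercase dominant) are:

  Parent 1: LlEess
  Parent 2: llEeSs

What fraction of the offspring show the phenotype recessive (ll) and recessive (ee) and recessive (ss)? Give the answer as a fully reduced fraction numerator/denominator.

LlEess gametes: LEs×2, Les×2, lEs×2, les×2
llEeSs gametes: lES×2, lEs×2, leS×2, les×2
LlEess×llEeSs grid (8·8=64): LlEESs=4 LlEEss=4 LlEeSs=8 LlEess=8 LleeSs=4 Lleess=4 llEESs=4 llEEss=4 llEeSs=8 llEess=8 lleeSs=4 lleess=4
ll ee ss hits 4/64; gcd=4; 4÷4/64÷4 = 1/16

P(ll ee ss) = 1/16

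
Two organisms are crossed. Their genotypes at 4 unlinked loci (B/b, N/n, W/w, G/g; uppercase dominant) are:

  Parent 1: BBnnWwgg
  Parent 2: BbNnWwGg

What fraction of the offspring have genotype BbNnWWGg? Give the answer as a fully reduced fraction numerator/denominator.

BBnnWwgg gametes: BnWg×8, Bnwg×8
BbNnWwGg gametes: BNWG×1, BNWg×1, BNwG×1, BNwg×1, BnWG×1, BnWg×1, BnwG×1, Bnwg×1, bNWG×1, bNWg×1, bNwG×1, bNwg×1, bnWG×1, bnWg×1, bnwG×1, bnwg×1
BBnnWwgg×BbNnWwGg grid (16·16=256): BBNnWWGg=8 BBNnWWgg=8 BBNnWwGg=16 BBNnWwgg=16 BBNnwwGg=8 BBNnwwgg=8 BBnnWWGg=8 BBnnWWgg=8 BBnnWwGg=16 BBnnWwgg=16 BBnnwwGg=8 BBnnwwgg=8 BbNnWWGg=8 BbNnWWgg=8 BbNnWwGg=16 BbNnWwgg=16 BbNnwwGg=8 BbNnwwgg=8 BbnnWWGg=8 BbnnWWgg=8 BbnnWwGg=16 BbnnWwgg=16 BbnnwwGg=8 Bbnnwwgg=8
BbNnWWGg hits 8/256; gcd=8; 8÷8/256÷8 = 1/32

P(BbNnWWGg) = 1/32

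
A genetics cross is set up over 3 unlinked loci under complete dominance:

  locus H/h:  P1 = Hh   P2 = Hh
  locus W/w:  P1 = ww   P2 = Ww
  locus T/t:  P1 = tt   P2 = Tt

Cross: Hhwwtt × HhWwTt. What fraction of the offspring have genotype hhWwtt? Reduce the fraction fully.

Hhwwtt gametes: Hwt×4, hwt×4
HhWwTt gametes: HWT×1, HWt×1, HwT×1, Hwt×1, hWT×1, hWt×1, hwT×1, hwt×1
Hhwwtt×HhWwTt grid (8·8=64): HHWwTt=4 HHWwtt=4 HHwwTt=4 HHwwtt=4 HhWwTt=8 HhWwtt=8 HhwwTt=8 Hhwwtt=8 hhWwTt=4 hhWwtt=4 hhwwTt=4 hhwwtt=4
hhWwtt hits 4/64; gcd=4; 4÷4/64÷4 = 1/16

P(hhWwtt) = 1/16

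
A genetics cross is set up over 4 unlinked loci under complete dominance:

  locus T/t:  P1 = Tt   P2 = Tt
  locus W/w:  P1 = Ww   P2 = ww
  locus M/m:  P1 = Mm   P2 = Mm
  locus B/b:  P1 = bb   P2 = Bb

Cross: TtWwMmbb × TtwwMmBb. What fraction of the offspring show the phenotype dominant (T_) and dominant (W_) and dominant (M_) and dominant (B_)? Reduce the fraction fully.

P(T_ W_ M_ B_) = 9/64

TtWwMmbb gametes: TWMb×2, TWmb×2, TwMb×2, Twmb×2, tWMb×2, tWmb×2, twMb×2, twmb×2
TtwwMmBb gametes: TwMB×2, TwMb×2, TwmB×2, Twmb×2, twMB×2, twMb×2, twmB×2, twmb×2
TtWwMmbb×TtwwMmBb grid (16·16=256): TTWwMMBb=4 TTWwMMbb=4 TTWwMmBb=8 TTWwMmbb=8 TTWwmmBb=4 TTWwmmbb=4 TTwwMMBb=4 TTwwMMbb=4 TTwwMmBb=8 TTwwMmbb=8 TTwwmmBb=4 TTwwmmbb=4 TtWwMMBb=8 TtWwMMbb=8 TtWwMmBb=16 TtWwMmbb=16 TtWwmmBb=8 TtWwmmbb=8 TtwwMMBb=8 TtwwMMbb=8 TtwwMmBb=16 TtwwMmbb=16 TtwwmmBb=8 Ttwwmmbb=8 ttWwMMBb=4 ttWwMMbb=4 ttWwMmBb=8 ttWwMmbb=8 ttWwmmBb=4 ttWwmmbb=4 ttwwMMBb=4 ttwwMMbb=4 ttwwMmBb=8 ttwwMmbb=8 ttwwmmBb=4 ttwwmmbb=4
T_ W_ M_ B_ hits 36/256; gcd=4; 36÷4/256÷4 = 9/64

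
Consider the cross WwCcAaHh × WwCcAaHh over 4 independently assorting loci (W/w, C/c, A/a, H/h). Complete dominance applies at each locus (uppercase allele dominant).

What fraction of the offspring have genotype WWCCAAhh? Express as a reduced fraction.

P(WWCCAAhh) = 1/256

WwCcAaHh gametes: WCAH×1, WCAh×1, WCaH×1, WCah×1, WcAH×1, WcAh×1, WcaH×1, Wcah×1, wCAH×1, wCAh×1, wCaH×1, wCah×1, wcAH×1, wcAh×1, wcaH×1, wcah×1
WwCcAaHh gametes: WCAH×1, WCAh×1, WCaH×1, WCah×1, WcAH×1, WcAh×1, WcaH×1, Wcah×1, wCAH×1, wCAh×1, wCaH×1, wCah×1, wcAH×1, wcAh×1, wcaH×1, wcah×1
WwCcAaHh×WwCcAaHh grid (16·16=256): WWCCAAHH=1 WWCCAAHh=2 WWCCAAhh=1 WWCCAaHH=2 WWCCAaHh=4 WWCCAahh=2 WWCCaaHH=1 WWCCaaHh=2 WWCCaahh=1 WWCcAAHH=2 WWCcAAHh=4 WWCcAAhh=2 WWCcAaHH=4 WWCcAaHh=8 WWCcAahh=4 WWCcaaHH=2 WWCcaaHh=4 WWCcaahh=2 WWccAAHH=1 WWccAAHh=2 WWccAAhh=1 WWccAaHH=2 WWccAaHh=4 WWccAahh=2 WWccaaHH=1 WWccaaHh=2 WWccaahh=1 WwCCAAHH=2 WwCCAAHh=4 WwCCAAhh=2 WwCCAaHH=4 WwCCAaHh=8 WwCCAahh=4 WwCCaaHH=2 WwCCaaHh=4 WwCCaahh=2 WwCcAAHH=4 WwCcAAHh=8 WwCcAAhh=4 WwCcAaHH=8 WwCcAaHh=16 WwCcAahh=8 WwCcaaHH=4 WwCcaaHh=8 WwCcaahh=4 WwccAAHH=2 WwccAAHh=4 WwccAAhh=2 WwccAaHH=4 WwccAaHh=8 WwccAahh=4 WwccaaHH=2 WwccaaHh=4 Wwccaahh=2 wwCCAAHH=1 wwCCAAHh=2 wwCCAAhh=1 wwCCAaHH=2 wwCCAaHh=4 wwCCAahh=2 wwCCaaHH=1 wwCCaaHh=2 wwCCaahh=1 wwCcAAHH=2 wwCcAAHh=4 wwCcAAhh=2 wwCcAaHH=4 wwCcAaHh=8 wwCcAahh=4 wwCcaaHH=2 wwCcaaHh=4 wwCcaahh=2 wwccAAHH=1 wwccAAHh=2 wwccAAhh=1 wwccAaHH=2 wwccAaHh=4 wwccAahh=2 wwccaaHH=1 wwccaaHh=2 wwccaahh=1
WWCCAAhh hits 1/256; gcd=1; 1÷1/256÷1 = 1/256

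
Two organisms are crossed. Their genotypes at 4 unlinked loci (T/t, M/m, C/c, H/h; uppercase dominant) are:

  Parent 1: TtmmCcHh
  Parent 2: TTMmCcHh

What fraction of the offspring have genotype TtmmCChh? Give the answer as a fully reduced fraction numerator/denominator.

P(TtmmCChh) = 1/64

TtmmCcHh gametes: TmCH×2, TmCh×2, TmcH×2, Tmch×2, tmCH×2, tmCh×2, tmcH×2, tmch×2
TTMmCcHh gametes: TMCH×2, TMCh×2, TMcH×2, TMch×2, TmCH×2, TmCh×2, TmcH×2, Tmch×2
TtmmCcHh×TTMmCcHh grid (16·16=256): TTMmCCHH=4 TTMmCCHh=8 TTMmCChh=4 TTMmCcHH=8 TTMmCcHh=16 TTMmCchh=8 TTMmccHH=4 TTMmccHh=8 TTMmcchh=4 TTmmCCHH=4 TTmmCCHh=8 TTmmCChh=4 TTmmCcHH=8 TTmmCcHh=16 TTmmCchh=8 TTmmccHH=4 TTmmccHh=8 TTmmcchh=4 TtMmCCHH=4 TtMmCCHh=8 TtMmCChh=4 TtMmCcHH=8 TtMmCcHh=16 TtMmCchh=8 TtMmccHH=4 TtMmccHh=8 TtMmcchh=4 TtmmCCHH=4 TtmmCCHh=8 TtmmCChh=4 TtmmCcHH=8 TtmmCcHh=16 TtmmCchh=8 TtmmccHH=4 TtmmccHh=8 Ttmmcchh=4
TtmmCChh hits 4/256; gcd=4; 4÷4/256÷4 = 1/64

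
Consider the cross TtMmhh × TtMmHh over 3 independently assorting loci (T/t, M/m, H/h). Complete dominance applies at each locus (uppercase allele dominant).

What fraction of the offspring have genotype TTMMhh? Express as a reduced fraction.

TtMmhh gametes: TMh×2, Tmh×2, tMh×2, tmh×2
TtMmHh gametes: TMH×1, TMh×1, TmH×1, Tmh×1, tMH×1, tMh×1, tmH×1, tmh×1
TtMmhh×TtMmHh grid (8·8=64): TTMMHh=2 TTMMhh=2 TTMmHh=4 TTMmhh=4 TTmmHh=2 TTmmhh=2 TtMMHh=4 TtMMhh=4 TtMmHh=8 TtMmhh=8 TtmmHh=4 Ttmmhh=4 ttMMHh=2 ttMMhh=2 ttMmHh=4 ttMmhh=4 ttmmHh=2 ttmmhh=2
TTMMhh hits 2/64; gcd=2; 2÷2/64÷2 = 1/32

P(TTMMhh) = 1/32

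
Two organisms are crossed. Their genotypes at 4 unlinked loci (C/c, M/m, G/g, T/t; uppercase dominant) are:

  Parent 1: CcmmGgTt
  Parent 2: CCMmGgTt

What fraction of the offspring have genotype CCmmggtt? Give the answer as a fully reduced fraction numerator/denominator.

CcmmGgTt gametes: CmGT×2, CmGt×2, CmgT×2, Cmgt×2, cmGT×2, cmGt×2, cmgT×2, cmgt×2
CCMmGgTt gametes: CMGT×2, CMGt×2, CMgT×2, CMgt×2, CmGT×2, CmGt×2, CmgT×2, Cmgt×2
CcmmGgTt×CCMmGgTt grid (16·16=256): CCMmGGTT=4 CCMmGGTt=8 CCMmGGtt=4 CCMmGgTT=8 CCMmGgTt=16 CCMmGgtt=8 CCMmggTT=4 CCMmggTt=8 CCMmggtt=4 CCmmGGTT=4 CCmmGGTt=8 CCmmGGtt=4 CCmmGgTT=8 CCmmGgTt=16 CCmmGgtt=8 CCmmggTT=4 CCmmggTt=8 CCmmggtt=4 CcMmGGTT=4 CcMmGGTt=8 CcMmGGtt=4 CcMmGgTT=8 CcMmGgTt=16 CcMmGgtt=8 CcMmggTT=4 CcMmggTt=8 CcMmggtt=4 CcmmGGTT=4 CcmmGGTt=8 CcmmGGtt=4 CcmmGgTT=8 CcmmGgTt=16 CcmmGgtt=8 CcmmggTT=4 CcmmggTt=8 Ccmmggtt=4
CCmmggtt hits 4/256; gcd=4; 4÷4/256÷4 = 1/64

P(CCmmggtt) = 1/64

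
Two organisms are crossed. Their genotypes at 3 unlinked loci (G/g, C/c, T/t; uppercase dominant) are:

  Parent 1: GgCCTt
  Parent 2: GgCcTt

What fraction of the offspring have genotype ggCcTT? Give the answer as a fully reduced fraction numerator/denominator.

GgCCTt gametes: GCT×2, GCt×2, gCT×2, gCt×2
GgCcTt gametes: GCT×1, GCt×1, GcT×1, Gct×1, gCT×1, gCt×1, gcT×1, gct×1
GgCCTt×GgCcTt grid (8·8=64): GGCCTT=2 GGCCTt=4 GGCCtt=2 GGCcTT=2 GGCcTt=4 GGCctt=2 GgCCTT=4 GgCCTt=8 GgCCtt=4 GgCcTT=4 GgCcTt=8 GgCctt=4 ggCCTT=2 ggCCTt=4 ggCCtt=2 ggCcTT=2 ggCcTt=4 ggCctt=2
ggCcTT hits 2/64; gcd=2; 2÷2/64÷2 = 1/32

P(ggCcTT) = 1/32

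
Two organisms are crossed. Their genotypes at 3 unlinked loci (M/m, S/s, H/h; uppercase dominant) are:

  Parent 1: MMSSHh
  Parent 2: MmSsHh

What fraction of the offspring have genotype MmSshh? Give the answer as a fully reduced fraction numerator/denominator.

MMSSHh gametes: MSH×4, MSh×4
MmSsHh gametes: MSH×1, MSh×1, MsH×1, Msh×1, mSH×1, mSh×1, msH×1, msh×1
MMSSHh×MmSsHh grid (8·8=64): MMSSHH=4 MMSSHh=8 MMSShh=4 MMSsHH=4 MMSsHh=8 MMSshh=4 MmSSHH=4 MmSSHh=8 MmSShh=4 MmSsHH=4 MmSsHh=8 MmSshh=4
MmSshh hits 4/64; gcd=4; 4÷4/64÷4 = 1/16

P(MmSshh) = 1/16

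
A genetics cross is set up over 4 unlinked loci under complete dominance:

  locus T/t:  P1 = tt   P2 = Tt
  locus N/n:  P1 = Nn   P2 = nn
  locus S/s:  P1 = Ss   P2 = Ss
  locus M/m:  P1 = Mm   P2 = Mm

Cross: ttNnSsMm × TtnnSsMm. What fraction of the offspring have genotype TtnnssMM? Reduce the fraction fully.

P(TtnnssMM) = 1/64

ttNnSsMm gametes: tNSM×2, tNSm×2, tNsM×2, tNsm×2, tnSM×2, tnSm×2, tnsM×2, tnsm×2
TtnnSsMm gametes: TnSM×2, TnSm×2, TnsM×2, Tnsm×2, tnSM×2, tnSm×2, tnsM×2, tnsm×2
ttNnSsMm×TtnnSsMm grid (16·16=256): TtNnSSMM=4 TtNnSSMm=8 TtNnSSmm=4 TtNnSsMM=8 TtNnSsMm=16 TtNnSsmm=8 TtNnssMM=4 TtNnssMm=8 TtNnssmm=4 TtnnSSMM=4 TtnnSSMm=8 TtnnSSmm=4 TtnnSsMM=8 TtnnSsMm=16 TtnnSsmm=8 TtnnssMM=4 TtnnssMm=8 Ttnnssmm=4 ttNnSSMM=4 ttNnSSMm=8 ttNnSSmm=4 ttNnSsMM=8 ttNnSsMm=16 ttNnSsmm=8 ttNnssMM=4 ttNnssMm=8 ttNnssmm=4 ttnnSSMM=4 ttnnSSMm=8 ttnnSSmm=4 ttnnSsMM=8 ttnnSsMm=16 ttnnSsmm=8 ttnnssMM=4 ttnnssMm=8 ttnnssmm=4
TtnnssMM hits 4/256; gcd=4; 4÷4/256÷4 = 1/64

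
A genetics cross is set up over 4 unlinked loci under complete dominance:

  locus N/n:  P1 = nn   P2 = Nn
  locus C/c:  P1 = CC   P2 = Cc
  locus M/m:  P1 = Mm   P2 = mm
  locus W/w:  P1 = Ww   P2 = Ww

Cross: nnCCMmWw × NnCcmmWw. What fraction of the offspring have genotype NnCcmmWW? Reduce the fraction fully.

P(NnCcmmWW) = 1/32

nnCCMmWw gametes: nCMW×4, nCMw×4, nCmW×4, nCmw×4
NnCcmmWw gametes: NCmW×2, NCmw×2, NcmW×2, Ncmw×2, nCmW×2, nCmw×2, ncmW×2, ncmw×2
nnCCMmWw×NnCcmmWw grid (16·16=256): NnCCMmWW=8 NnCCMmWw=16 NnCCMmww=8 NnCCmmWW=8 NnCCmmWw=16 NnCCmmww=8 NnCcMmWW=8 NnCcMmWw=16 NnCcMmww=8 NnCcmmWW=8 NnCcmmWw=16 NnCcmmww=8 nnCCMmWW=8 nnCCMmWw=16 nnCCMmww=8 nnCCmmWW=8 nnCCmmWw=16 nnCCmmww=8 nnCcMmWW=8 nnCcMmWw=16 nnCcMmww=8 nnCcmmWW=8 nnCcmmWw=16 nnCcmmww=8
NnCcmmWW hits 8/256; gcd=8; 8÷8/256÷8 = 1/32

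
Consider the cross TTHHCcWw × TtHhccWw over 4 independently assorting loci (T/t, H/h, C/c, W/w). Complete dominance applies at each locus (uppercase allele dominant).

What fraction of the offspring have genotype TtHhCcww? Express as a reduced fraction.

TTHHCcWw gametes: THCW×4, THCw×4, THcW×4, THcw×4
TtHhccWw gametes: THcW×2, THcw×2, ThcW×2, Thcw×2, tHcW×2, tHcw×2, thcW×2, thcw×2
TTHHCcWw×TtHhccWw grid (16·16=256): TTHHCcWW=8 TTHHCcWw=16 TTHHCcww=8 TTHHccWW=8 TTHHccWw=16 TTHHccww=8 TTHhCcWW=8 TTHhCcWw=16 TTHhCcww=8 TTHhccWW=8 TTHhccWw=16 TTHhccww=8 TtHHCcWW=8 TtHHCcWw=16 TtHHCcww=8 TtHHccWW=8 TtHHccWw=16 TtHHccww=8 TtHhCcWW=8 TtHhCcWw=16 TtHhCcww=8 TtHhccWW=8 TtHhccWw=16 TtHhccww=8
TtHhCcww hits 8/256; gcd=8; 8÷8/256÷8 = 1/32

P(TtHhCcww) = 1/32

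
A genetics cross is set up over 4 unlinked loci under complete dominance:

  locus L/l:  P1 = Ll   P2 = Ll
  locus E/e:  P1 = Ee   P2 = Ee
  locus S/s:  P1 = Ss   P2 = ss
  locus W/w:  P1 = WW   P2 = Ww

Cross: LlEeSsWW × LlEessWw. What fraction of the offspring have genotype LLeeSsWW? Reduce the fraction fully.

P(LLeeSsWW) = 1/64

LlEeSsWW gametes: LESW×2, LEsW×2, LeSW×2, LesW×2, lESW×2, lEsW×2, leSW×2, lesW×2
LlEessWw gametes: LEsW×2, LEsw×2, LesW×2, Lesw×2, lEsW×2, lEsw×2, lesW×2, lesw×2
LlEeSsWW×LlEessWw grid (16·16=256): LLEESsWW=4 LLEESsWw=4 LLEEssWW=4 LLEEssWw=4 LLEeSsWW=8 LLEeSsWw=8 LLEessWW=8 LLEessWw=8 LLeeSsWW=4 LLeeSsWw=4 LLeessWW=4 LLeessWw=4 LlEESsWW=8 LlEESsWw=8 LlEEssWW=8 LlEEssWw=8 LlEeSsWW=16 LlEeSsWw=16 LlEessWW=16 LlEessWw=16 LleeSsWW=8 LleeSsWw=8 LleessWW=8 LleessWw=8 llEESsWW=4 llEESsWw=4 llEEssWW=4 llEEssWw=4 llEeSsWW=8 llEeSsWw=8 llEessWW=8 llEessWw=8 lleeSsWW=4 lleeSsWw=4 lleessWW=4 lleessWw=4
LLeeSsWW hits 4/256; gcd=4; 4÷4/256÷4 = 1/64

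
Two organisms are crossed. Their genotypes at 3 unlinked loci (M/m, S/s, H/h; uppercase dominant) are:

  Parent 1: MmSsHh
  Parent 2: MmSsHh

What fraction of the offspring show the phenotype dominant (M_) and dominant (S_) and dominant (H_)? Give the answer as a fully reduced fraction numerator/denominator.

P(M_ S_ H_) = 27/64

MmSsHh gametes: MSH×1, MSh×1, MsH×1, Msh×1, mSH×1, mSh×1, msH×1, msh×1
MmSsHh gametes: MSH×1, MSh×1, MsH×1, Msh×1, mSH×1, mSh×1, msH×1, msh×1
MmSsHh×MmSsHh grid (8·8=64): MMSSHH=1 MMSSHh=2 MMSShh=1 MMSsHH=2 MMSsHh=4 MMSshh=2 MMssHH=1 MMssHh=2 MMsshh=1 MmSSHH=2 MmSSHh=4 MmSShh=2 MmSsHH=4 MmSsHh=8 MmSshh=4 MmssHH=2 MmssHh=4 Mmsshh=2 mmSSHH=1 mmSSHh=2 mmSShh=1 mmSsHH=2 mmSsHh=4 mmSshh=2 mmssHH=1 mmssHh=2 mmsshh=1
M_ S_ H_ hits 27/64; gcd=1; 27÷1/64÷1 = 27/64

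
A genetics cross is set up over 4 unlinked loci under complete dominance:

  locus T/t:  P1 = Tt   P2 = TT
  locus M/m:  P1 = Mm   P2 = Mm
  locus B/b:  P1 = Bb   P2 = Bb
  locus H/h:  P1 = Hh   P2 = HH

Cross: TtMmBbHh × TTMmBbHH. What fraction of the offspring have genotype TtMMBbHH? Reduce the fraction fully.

P(TtMMBbHH) = 1/32

TtMmBbHh gametes: TMBH×1, TMBh×1, TMbH×1, TMbh×1, TmBH×1, TmBh×1, TmbH×1, Tmbh×1, tMBH×1, tMBh×1, tMbH×1, tMbh×1, tmBH×1, tmBh×1, tmbH×1, tmbh×1
TTMmBbHH gametes: TMBH×4, TMbH×4, TmBH×4, TmbH×4
TtMmBbHh×TTMmBbHH grid (16·16=256): TTMMBBHH=4 TTMMBBHh=4 TTMMBbHH=8 TTMMBbHh=8 TTMMbbHH=4 TTMMbbHh=4 TTMmBBHH=8 TTMmBBHh=8 TTMmBbHH=16 TTMmBbHh=16 TTMmbbHH=8 TTMmbbHh=8 TTmmBBHH=4 TTmmBBHh=4 TTmmBbHH=8 TTmmBbHh=8 TTmmbbHH=4 TTmmbbHh=4 TtMMBBHH=4 TtMMBBHh=4 TtMMBbHH=8 TtMMBbHh=8 TtMMbbHH=4 TtMMbbHh=4 TtMmBBHH=8 TtMmBBHh=8 TtMmBbHH=16 TtMmBbHh=16 TtMmbbHH=8 TtMmbbHh=8 TtmmBBHH=4 TtmmBBHh=4 TtmmBbHH=8 TtmmBbHh=8 TtmmbbHH=4 TtmmbbHh=4
TtMMBbHH hits 8/256; gcd=8; 8÷8/256÷8 = 1/32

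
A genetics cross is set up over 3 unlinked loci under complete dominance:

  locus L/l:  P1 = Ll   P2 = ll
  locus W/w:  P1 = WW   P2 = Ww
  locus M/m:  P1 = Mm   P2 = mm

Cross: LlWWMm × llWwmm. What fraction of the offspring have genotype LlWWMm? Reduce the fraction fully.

P(LlWWMm) = 1/8

LlWWMm gametes: LWM×2, LWm×2, lWM×2, lWm×2
llWwmm gametes: lWm×4, lwm×4
LlWWMm×llWwmm grid (8·8=64): LlWWMm=8 LlWWmm=8 LlWwMm=8 LlWwmm=8 llWWMm=8 llWWmm=8 llWwMm=8 llWwmm=8
LlWWMm hits 8/64; gcd=8; 8÷8/64÷8 = 1/8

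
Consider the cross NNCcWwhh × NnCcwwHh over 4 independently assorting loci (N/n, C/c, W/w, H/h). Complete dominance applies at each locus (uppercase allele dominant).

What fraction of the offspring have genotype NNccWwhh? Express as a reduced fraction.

NNCcWwhh gametes: NCWh×4, NCwh×4, NcWh×4, Ncwh×4
NnCcwwHh gametes: NCwH×2, NCwh×2, NcwH×2, Ncwh×2, nCwH×2, nCwh×2, ncwH×2, ncwh×2
NNCcWwhh×NnCcwwHh grid (16·16=256): NNCCWwHh=8 NNCCWwhh=8 NNCCwwHh=8 NNCCwwhh=8 NNCcWwHh=16 NNCcWwhh=16 NNCcwwHh=16 NNCcwwhh=16 NNccWwHh=8 NNccWwhh=8 NNccwwHh=8 NNccwwhh=8 NnCCWwHh=8 NnCCWwhh=8 NnCCwwHh=8 NnCCwwhh=8 NnCcWwHh=16 NnCcWwhh=16 NnCcwwHh=16 NnCcwwhh=16 NnccWwHh=8 NnccWwhh=8 NnccwwHh=8 Nnccwwhh=8
NNccWwhh hits 8/256; gcd=8; 8÷8/256÷8 = 1/32

P(NNccWwhh) = 1/32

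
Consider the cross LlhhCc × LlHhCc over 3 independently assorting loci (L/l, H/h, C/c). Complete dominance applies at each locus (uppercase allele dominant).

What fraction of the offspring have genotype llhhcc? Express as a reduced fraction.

P(llhhcc) = 1/32

LlhhCc gametes: LhC×2, Lhc×2, lhC×2, lhc×2
LlHhCc gametes: LHC×1, LHc×1, LhC×1, Lhc×1, lHC×1, lHc×1, lhC×1, lhc×1
LlhhCc×LlHhCc grid (8·8=64): LLHhCC=2 LLHhCc=4 LLHhcc=2 LLhhCC=2 LLhhCc=4 LLhhcc=2 LlHhCC=4 LlHhCc=8 LlHhcc=4 LlhhCC=4 LlhhCc=8 Llhhcc=4 llHhCC=2 llHhCc=4 llHhcc=2 llhhCC=2 llhhCc=4 llhhcc=2
llhhcc hits 2/64; gcd=2; 2÷2/64÷2 = 1/32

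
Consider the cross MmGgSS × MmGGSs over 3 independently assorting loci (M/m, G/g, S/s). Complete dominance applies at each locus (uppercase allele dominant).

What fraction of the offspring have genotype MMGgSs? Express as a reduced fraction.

MmGgSS gametes: MGS×2, MgS×2, mGS×2, mgS×2
MmGGSs gametes: MGS×2, MGs×2, mGS×2, mGs×2
MmGgSS×MmGGSs grid (8·8=64): MMGGSS=4 MMGGSs=4 MMGgSS=4 MMGgSs=4 MmGGSS=8 MmGGSs=8 MmGgSS=8 MmGgSs=8 mmGGSS=4 mmGGSs=4 mmGgSS=4 mmGgSs=4
MMGgSs hits 4/64; gcd=4; 4÷4/64÷4 = 1/16

P(MMGgSs) = 1/16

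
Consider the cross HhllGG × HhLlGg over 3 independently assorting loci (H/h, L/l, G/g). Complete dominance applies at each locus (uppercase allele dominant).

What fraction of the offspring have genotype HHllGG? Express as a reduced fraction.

P(HHllGG) = 1/16

HhllGG gametes: HlG×4, hlG×4
HhLlGg gametes: HLG×1, HLg×1, HlG×1, Hlg×1, hLG×1, hLg×1, hlG×1, hlg×1
HhllGG×HhLlGg grid (8·8=64): HHLlGG=4 HHLlGg=4 HHllGG=4 HHllGg=4 HhLlGG=8 HhLlGg=8 HhllGG=8 HhllGg=8 hhLlGG=4 hhLlGg=4 hhllGG=4 hhllGg=4
HHllGG hits 4/64; gcd=4; 4÷4/64÷4 = 1/16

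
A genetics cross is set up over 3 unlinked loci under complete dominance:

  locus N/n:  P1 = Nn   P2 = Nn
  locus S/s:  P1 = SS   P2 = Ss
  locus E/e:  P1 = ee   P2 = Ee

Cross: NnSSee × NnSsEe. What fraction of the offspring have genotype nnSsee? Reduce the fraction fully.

NnSSee gametes: NSe×4, nSe×4
NnSsEe gametes: NSE×1, NSe×1, NsE×1, Nse×1, nSE×1, nSe×1, nsE×1, nse×1
NnSSee×NnSsEe grid (8·8=64): NNSSEe=4 NNSSee=4 NNSsEe=4 NNSsee=4 NnSSEe=8 NnSSee=8 NnSsEe=8 NnSsee=8 nnSSEe=4 nnSSee=4 nnSsEe=4 nnSsee=4
nnSsee hits 4/64; gcd=4; 4÷4/64÷4 = 1/16

P(nnSsee) = 1/16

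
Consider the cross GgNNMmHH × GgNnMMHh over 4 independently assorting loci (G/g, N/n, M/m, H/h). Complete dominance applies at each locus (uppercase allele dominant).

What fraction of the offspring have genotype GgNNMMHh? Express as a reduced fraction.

P(GgNNMMHh) = 1/16

GgNNMmHH gametes: GNMH×4, GNmH×4, gNMH×4, gNmH×4
GgNnMMHh gametes: GNMH×2, GNMh×2, GnMH×2, GnMh×2, gNMH×2, gNMh×2, gnMH×2, gnMh×2
GgNNMmHH×GgNnMMHh grid (16·16=256): GGNNMMHH=8 GGNNMMHh=8 GGNNMmHH=8 GGNNMmHh=8 GGNnMMHH=8 GGNnMMHh=8 GGNnMmHH=8 GGNnMmHh=8 GgNNMMHH=16 GgNNMMHh=16 GgNNMmHH=16 GgNNMmHh=16 GgNnMMHH=16 GgNnMMHh=16 GgNnMmHH=16 GgNnMmHh=16 ggNNMMHH=8 ggNNMMHh=8 ggNNMmHH=8 ggNNMmHh=8 ggNnMMHH=8 ggNnMMHh=8 ggNnMmHH=8 ggNnMmHh=8
GgNNMMHh hits 16/256; gcd=16; 16÷16/256÷16 = 1/16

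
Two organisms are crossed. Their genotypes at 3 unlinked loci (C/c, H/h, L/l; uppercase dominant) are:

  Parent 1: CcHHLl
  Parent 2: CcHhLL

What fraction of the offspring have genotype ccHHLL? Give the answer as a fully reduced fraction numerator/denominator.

P(ccHHLL) = 1/16

CcHHLl gametes: CHL×2, CHl×2, cHL×2, cHl×2
CcHhLL gametes: CHL×2, ChL×2, cHL×2, chL×2
CcHHLl×CcHhLL grid (8·8=64): CCHHLL=4 CCHHLl=4 CCHhLL=4 CCHhLl=4 CcHHLL=8 CcHHLl=8 CcHhLL=8 CcHhLl=8 ccHHLL=4 ccHHLl=4 ccHhLL=4 ccHhLl=4
ccHHLL hits 4/64; gcd=4; 4÷4/64÷4 = 1/16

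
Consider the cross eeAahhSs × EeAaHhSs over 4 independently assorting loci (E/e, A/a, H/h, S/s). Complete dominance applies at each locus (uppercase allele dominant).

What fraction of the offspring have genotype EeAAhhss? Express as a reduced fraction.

P(EeAAhhss) = 1/64

eeAahhSs gametes: eAhS×4, eAhs×4, eahS×4, eahs×4
EeAaHhSs gametes: EAHS×1, EAHs×1, EAhS×1, EAhs×1, EaHS×1, EaHs×1, EahS×1, Eahs×1, eAHS×1, eAHs×1, eAhS×1, eAhs×1, eaHS×1, eaHs×1, eahS×1, eahs×1
eeAahhSs×EeAaHhSs grid (16·16=256): EeAAHhSS=4 EeAAHhSs=8 EeAAHhss=4 EeAAhhSS=4 EeAAhhSs=8 EeAAhhss=4 EeAaHhSS=8 EeAaHhSs=16 EeAaHhss=8 EeAahhSS=8 EeAahhSs=16 EeAahhss=8 EeaaHhSS=4 EeaaHhSs=8 EeaaHhss=4 EeaahhSS=4 EeaahhSs=8 Eeaahhss=4 eeAAHhSS=4 eeAAHhSs=8 eeAAHhss=4 eeAAhhSS=4 eeAAhhSs=8 eeAAhhss=4 eeAaHhSS=8 eeAaHhSs=16 eeAaHhss=8 eeAahhSS=8 eeAahhSs=16 eeAahhss=8 eeaaHhSS=4 eeaaHhSs=8 eeaaHhss=4 eeaahhSS=4 eeaahhSs=8 eeaahhss=4
EeAAhhss hits 4/256; gcd=4; 4÷4/256÷4 = 1/64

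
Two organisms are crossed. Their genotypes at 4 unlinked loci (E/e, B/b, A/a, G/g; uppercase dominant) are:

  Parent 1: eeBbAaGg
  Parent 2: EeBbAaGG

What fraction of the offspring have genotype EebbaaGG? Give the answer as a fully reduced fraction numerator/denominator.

P(EebbaaGG) = 1/64

eeBbAaGg gametes: eBAG×2, eBAg×2, eBaG×2, eBag×2, ebAG×2, ebAg×2, ebaG×2, ebag×2
EeBbAaGG gametes: EBAG×2, EBaG×2, EbAG×2, EbaG×2, eBAG×2, eBaG×2, ebAG×2, ebaG×2
eeBbAaGg×EeBbAaGG grid (16·16=256): EeBBAAGG=4 EeBBAAGg=4 EeBBAaGG=8 EeBBAaGg=8 EeBBaaGG=4 EeBBaaGg=4 EeBbAAGG=8 EeBbAAGg=8 EeBbAaGG=16 EeBbAaGg=16 EeBbaaGG=8 EeBbaaGg=8 EebbAAGG=4 EebbAAGg=4 EebbAaGG=8 EebbAaGg=8 EebbaaGG=4 EebbaaGg=4 eeBBAAGG=4 eeBBAAGg=4 eeBBAaGG=8 eeBBAaGg=8 eeBBaaGG=4 eeBBaaGg=4 eeBbAAGG=8 eeBbAAGg=8 eeBbAaGG=16 eeBbAaGg=16 eeBbaaGG=8 eeBbaaGg=8 eebbAAGG=4 eebbAAGg=4 eebbAaGG=8 eebbAaGg=8 eebbaaGG=4 eebbaaGg=4
EebbaaGG hits 4/256; gcd=4; 4÷4/256÷4 = 1/64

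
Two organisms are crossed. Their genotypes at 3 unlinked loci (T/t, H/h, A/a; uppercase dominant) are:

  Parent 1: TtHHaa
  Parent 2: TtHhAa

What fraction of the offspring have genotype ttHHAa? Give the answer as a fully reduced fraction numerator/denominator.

P(ttHHAa) = 1/16

TtHHaa gametes: THa×4, tHa×4
TtHhAa gametes: THA×1, THa×1, ThA×1, Tha×1, tHA×1, tHa×1, thA×1, tha×1
TtHHaa×TtHhAa grid (8·8=64): TTHHAa=4 TTHHaa=4 TTHhAa=4 TTHhaa=4 TtHHAa=8 TtHHaa=8 TtHhAa=8 TtHhaa=8 ttHHAa=4 ttHHaa=4 ttHhAa=4 ttHhaa=4
ttHHAa hits 4/64; gcd=4; 4÷4/64÷4 = 1/16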